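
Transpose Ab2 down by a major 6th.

Cb2

Six letter names down from A: C.
A major sixth is 9 semitones; 9 semitones down from Ab2 gives Cb2.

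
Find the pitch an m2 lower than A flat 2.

G 2

Two letter names down from A: G.
A minor second is 1 semitone; 1 semitone down from Ab2 gives G2.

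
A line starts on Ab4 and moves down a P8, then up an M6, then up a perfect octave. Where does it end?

A perfect octave down from Ab4 is Ab3.
Ab3 up a major sixth → F4 (9 semitones).
Up a perfect octave from F4: F5 (12 semitones up).

F5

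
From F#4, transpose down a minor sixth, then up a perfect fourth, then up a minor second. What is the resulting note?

Down a minor sixth from F#4: A#3 (8 semitones down).
A#3 up a perfect fourth → D#4 (5 semitones).
Up a minor second from D#4: E4 (1 semitone up).

E4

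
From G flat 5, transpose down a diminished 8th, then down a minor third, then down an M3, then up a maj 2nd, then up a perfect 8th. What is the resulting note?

A diminished octave down from Gb5 is G4.
G4 down a minor third → E4 (3 semitones).
E4 down a major third → C4 (4 semitones).
Up a major second from C4: D4 (2 semitones up).
Up a perfect octave from D4: D5 (12 semitones up).

D 5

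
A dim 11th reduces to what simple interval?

diminished fourth

Subtracting seven from the interval number removes an octave: 11 − 7 = 4.
So a diminished eleventh is an octave plus a diminished fourth. The quality is unchanged.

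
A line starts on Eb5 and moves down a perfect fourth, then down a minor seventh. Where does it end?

Down a perfect fourth from Eb5: Bb4 (5 semitones down).
Down a minor seventh from Bb4: C4 (10 semitones down).

C4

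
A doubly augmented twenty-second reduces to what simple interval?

doubly augmented 8th

Each octave removed subtracts seven from the number: 22 − 14 = 8.
So a doubly augmented twenty-second is 2 octaves plus a doubly augmented octave. The quality is unchanged.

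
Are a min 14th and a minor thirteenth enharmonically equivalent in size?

No

A minor fourteenth spans 22 semitones; a minor thirteenth spans 20 semitones. They differ by 2.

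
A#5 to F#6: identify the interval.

minor 6th

A to F spans six letter names (A-B-C-D-E-F), so the interval is some kind of sixth.
At 8 semitones, A#5→F#6 falls one short of a major sixth: minor.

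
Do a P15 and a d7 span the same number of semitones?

No

A perfect fifteenth is 24 semitones but a diminished seventh is 9 semitones — different sizes.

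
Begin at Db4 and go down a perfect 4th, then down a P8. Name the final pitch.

Db4 down a perfect fourth → Ab3 (5 semitones).
Ab3 down a perfect octave → Ab2 (12 semitones).

Ab2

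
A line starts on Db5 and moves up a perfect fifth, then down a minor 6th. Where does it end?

Up a perfect fifth from Db5: Ab5 (7 semitones up).
Ab5 down a minor sixth → C5 (8 semitones).

C5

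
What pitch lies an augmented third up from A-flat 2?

Counting three letter names up from A lands on C.
Moving 5 semitones up from Ab2 (the size of an augmented third) reaches C#3.

C-sharp 3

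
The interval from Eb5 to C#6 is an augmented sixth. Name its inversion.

diminished third

The rule of nine gives the new number: 9 − 6 = 3, so a sixth becomes a third.
The quality also flips — augmented becomes diminished — giving a diminished third.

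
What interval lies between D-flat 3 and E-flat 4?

M9

D to E spans two letter names (D-E), plus an octave: a ninth.
Db3 to Eb4 is 14 semitones, matching the major ninth exactly, so the quality is major.
(Equivalently, a compound major second: a major second plus an octave.)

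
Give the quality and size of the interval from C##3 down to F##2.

Descending from C##3 to F##2 is the same interval as ascending F##2 to C##3.
F to C spans five letter names (F-G-A-B-C) — that makes it a fifth of some quality.
Counting semitones, F##2→C##3 is 7, which is the perfect fifth.

P5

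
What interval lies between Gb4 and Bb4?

G to B spans three letter names (G-A-B), so the interval is some kind of third.
Counting semitones, Gb4→Bb4 is 4, which is the major third.

major 3rd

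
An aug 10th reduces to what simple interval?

Take out an octave (7 from the number): 10 − 7 = 3.
So an augmented tenth is an octave plus an augmented third. The quality is unchanged.

augmented third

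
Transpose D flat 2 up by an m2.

E double-flat 2

Counting two letter names up from D lands on E.
Moving 1 semitone up from Db2 (the size of a minor second) reaches Ebb2.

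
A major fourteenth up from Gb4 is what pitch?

Counting seven letter names plus an octave up from G lands on F.
A major fourteenth is 23 semitones; 23 semitones up from Gb4 gives F6.

F6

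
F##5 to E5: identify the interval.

augmented 2nd

Descending from F##5 to E5 is the same interval as ascending E5 to F##5.
E to F spans two letter names (E-F), so the interval is some kind of second.
The major second is 2 semitones; here we have 3, one semitone wider: augmented.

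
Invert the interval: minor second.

Inverted interval numbers add to nine, so a second pairs with a seventh (2 + 7 = 9).
Quality inverts too: minor becomes major. That makes the inversion a major seventh.

major seventh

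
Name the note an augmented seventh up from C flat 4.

Counting seven letter names up from C lands on B.
An augmented seventh is 12 semitones; 12 semitones up from Cb4 gives B4.

B 4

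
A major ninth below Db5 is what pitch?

Cb4

Two letters down from D (plus an octave) reaches C.
A major ninth spans 14 semitones, so from Db5 the target pitch is Cb4.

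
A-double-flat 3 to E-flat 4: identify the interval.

augmented fifth

A to E spans five letter names (A-B-C-D-E): a fifth.
A perfect fifth would be 7 semitones; Abb3 to Eb4 is 8, one semitone wider, so the interval is augmented.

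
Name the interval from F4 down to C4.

perfect fourth

Descending from F4 to C4 is the same interval as ascending C4 to F4.
C to F spans four letter names (C-D-E-F), so the interval is some kind of fourth.
C4 to F4 is 5 semitones, matching the perfect fourth exactly, so the quality is perfect.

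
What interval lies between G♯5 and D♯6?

G to D spans five letter names (G-A-B-C-D): a fifth.
The perfect fifth spans 7 semitones, and G#5 to D#6 is exactly 7 semitones — so this is a perfect fifth.

perfect fifth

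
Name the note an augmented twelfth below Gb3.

Counting five letter names plus an octave down from G lands on C.
An augmented twelfth spans 20 semitones, so from Gb3 the target pitch is Cbb2.

Cbb2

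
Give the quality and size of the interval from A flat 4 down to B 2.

diminished fourteenth

Descending from Ab4 to B2 is the same interval as ascending B2 to Ab4.
B to A spans seven letter names (B-C-D-E-F-G-A), plus an octave — that makes it a fourteenth of some quality.
The major fourteenth is 23 semitones; here we have 21, two semitones narrower: diminished.
(Equivalently, a compound diminished seventh: a diminished seventh plus an octave.)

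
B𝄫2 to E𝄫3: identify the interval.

B to E spans four letter names (B-C-D-E), so the interval is some kind of fourth.
Counting semitones, Bbb2→Ebb3 is 5, which is the perfect fourth.

perfect 4th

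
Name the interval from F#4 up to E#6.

F to E spans seven letter names (F-G-A-B-C-D-E), plus an octave — that makes it a fourteenth of some quality.
The major fourteenth spans 23 semitones, and F#4 to E#6 is exactly 23 semitones — so this is a major fourteenth.
(Equivalently, a compound major seventh: a major seventh plus an octave.)

M14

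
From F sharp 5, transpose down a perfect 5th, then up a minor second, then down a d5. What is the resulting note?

Down a perfect fifth from F#5: B4 (7 semitones down).
B4 up a minor second → C5 (1 semitone).
A diminished fifth down from C5 is F#4.

F sharp 4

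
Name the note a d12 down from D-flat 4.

G 2

Five letters down from D (plus an octave) reaches G.
A diminished twelfth is 18 semitones; 18 semitones down from Db4 gives G2.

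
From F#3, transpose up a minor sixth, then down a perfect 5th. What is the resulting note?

A minor sixth up from F#3 is D4.
D4 down a perfect fifth → G3 (7 semitones).

G3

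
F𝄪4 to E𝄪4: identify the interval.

Descending from F##4 to E##4 is the same interval as ascending E##4 to F##4.
E to F spans two letter names (E-F) — that makes it a second of some quality.
E##4 to F##4 is 1 semitone, a half step short of the major second (2), so this is minor.

minor second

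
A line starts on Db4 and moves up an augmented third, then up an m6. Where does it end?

D5

Db4 up an augmented third → F#4 (5 semitones).
A minor sixth up from F#4 is D5.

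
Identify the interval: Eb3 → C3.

Descending from Eb3 to C3 is the same interval as ascending C3 to Eb3.
C to E spans three letter names (C-D-E): a third.
C3 to Eb3 is 3 semitones, a half step short of the major third (4), so this is minor.

minor third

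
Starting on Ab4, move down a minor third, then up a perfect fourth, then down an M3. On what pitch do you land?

Ab4 down a minor third → F4 (3 semitones).
A perfect fourth up from F4 is Bb4.
A major third down from Bb4 is Gb4.

Gb4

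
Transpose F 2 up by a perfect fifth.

C 3

Counting five letter names up from F lands on C.
Moving 7 semitones up from F2 (the size of a perfect fifth) reaches C3.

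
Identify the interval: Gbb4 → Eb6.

G to E spans six letter names (G-A-B-C-D-E), plus an octave: a thirteenth.
The major thirteenth is 21 semitones; here we have 22, one semitone wider: augmented.
(Equivalently, a compound augmented sixth: an augmented sixth plus an octave.)

augmented 13th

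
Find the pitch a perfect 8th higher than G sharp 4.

G sharp 5

An octave keeps the letter name G, an octave up from G.
Moving 12 semitones up from G#4 (the size of a perfect octave) reaches G#5.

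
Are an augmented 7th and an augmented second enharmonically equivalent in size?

An augmented seventh spans 12 semitones; an augmented second spans 3 semitones. They differ by 9.

No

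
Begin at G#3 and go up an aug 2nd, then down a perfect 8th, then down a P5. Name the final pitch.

D##2

Up an augmented second from G#3: A##3 (3 semitones up).
A##3 down a perfect octave → A##2 (12 semitones).
A##2 down a perfect fifth → D##2 (7 semitones).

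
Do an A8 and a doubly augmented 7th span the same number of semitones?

An augmented octave spans 13 semitones, and a doubly augmented seventh also spans 13 semitones — they're enharmonic.

Yes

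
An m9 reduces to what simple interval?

minor 2nd

Subtracting seven from the interval number removes an octave: 9 − 7 = 2.
That makes a minor ninth a compound minor second — an octave plus a minor second.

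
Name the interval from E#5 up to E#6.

perfect octave

E to E is the same letter name, plus an octave: an octave.
Counting semitones, E#5→E#6 is 12, which is the perfect octave.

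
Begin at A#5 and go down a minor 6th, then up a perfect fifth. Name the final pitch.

G##5

A minor sixth down from A#5 is C##5.
A perfect fifth up from C##5 is G##5.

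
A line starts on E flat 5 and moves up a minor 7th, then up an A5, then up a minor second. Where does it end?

B flat 6

Up a minor seventh from Eb5: Db6 (10 semitones up).
Up an augmented fifth from Db6: A6 (8 semitones up).
A6 up a minor second → Bb6 (1 semitone).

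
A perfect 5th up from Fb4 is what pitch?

Counting five letter names up from F lands on C.
A perfect fifth spans 7 semitones, so from Fb4 the target pitch is Cb5.

Cb5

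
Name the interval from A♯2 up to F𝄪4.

major 13th

A to F spans six letter names (A-B-C-D-E-F), plus an octave: a thirteenth.
The major thirteenth spans 21 semitones, and A#2 to F##4 is exactly 21 semitones — so this is a major thirteenth.
(Equivalently, a compound major sixth: a major sixth plus an octave.)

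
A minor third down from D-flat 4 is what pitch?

Counting three letter names down from D lands on B.
A minor third spans 3 semitones, so from Db4 the target pitch is Bb3.

B-flat 3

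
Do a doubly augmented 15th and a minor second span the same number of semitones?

A doubly augmented fifteenth spans 26 semitones; a minor second spans 1 semitone. They differ by 25.

No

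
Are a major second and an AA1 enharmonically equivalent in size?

Yes

A major second = 2 semitones = a doubly augmented unison; enharmonically equal.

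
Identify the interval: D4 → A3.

perfect 4th

Descending from D4 to A3 is the same interval as ascending A3 to D4.
A to D spans four letter names (A-B-C-D): a fourth.
Counting semitones, A3→D4 is 5, which is the perfect fourth.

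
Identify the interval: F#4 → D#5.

F to D spans six letter names (F-G-A-B-C-D), so the interval is some kind of sixth.
The major sixth spans 9 semitones, and F#4 to D#5 is exactly 9 semitones — so this is a major sixth.

M6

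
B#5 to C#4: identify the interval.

Descending from B#5 to C#4 is the same interval as ascending C#4 to B#5.
C to B spans seven letter names (C-D-E-F-G-A-B), plus an octave, so the interval is some kind of fourteenth.
C#4 to B#5 is 23 semitones, matching the major fourteenth exactly, so the quality is major.
(Equivalently, a compound major seventh: a major seventh plus an octave.)

major fourteenth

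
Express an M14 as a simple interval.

Take out an octave (7 from the number): 14 − 7 = 7.
Quality carries through unchanged, so the simple form is a major seventh.

M7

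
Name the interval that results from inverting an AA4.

The rule of nine gives the new number: 9 − 4 = 5, so a fourth becomes a fifth.
And doubly augmented becomes doubly diminished under inversion, so we get a doubly diminished fifth.

dd5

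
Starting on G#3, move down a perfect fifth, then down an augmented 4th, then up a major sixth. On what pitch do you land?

E3

Down a perfect fifth from G#3: C#3 (7 semitones down).
C#3 down an augmented fourth → G2 (6 semitones).
G2 up a major sixth → E3 (9 semitones).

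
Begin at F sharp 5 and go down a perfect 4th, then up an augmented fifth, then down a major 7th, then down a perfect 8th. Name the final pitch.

Down a perfect fourth from F#5: C#5 (5 semitones down).
Up an augmented fifth from C#5: G##5 (8 semitones up).
G##5 down a major seventh → A#4 (11 semitones).
A#4 down a perfect octave → A#3 (12 semitones).

A sharp 3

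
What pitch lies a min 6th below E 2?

G-sharp 1

Six letter names down from E: G.
A minor sixth spans 8 semitones, so from E2 the target pitch is G#1.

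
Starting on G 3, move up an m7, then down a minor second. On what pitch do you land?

E 4

A minor seventh up from G3 is F4.
A minor second down from F4 is E4.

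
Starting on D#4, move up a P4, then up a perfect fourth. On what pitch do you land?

D#4 up a perfect fourth → G#4 (5 semitones).
G#4 up a perfect fourth → C#5 (5 semitones).

C#5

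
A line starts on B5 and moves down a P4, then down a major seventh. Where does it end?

Down a perfect fourth from B5: F#5 (5 semitones down).
Down a major seventh from F#5: G4 (11 semitones down).

G4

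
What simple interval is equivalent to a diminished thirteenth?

Subtracting seven from the interval number removes an octave: 13 − 7 = 6.
Quality carries through unchanged, so the simple form is a diminished sixth.

diminished 6th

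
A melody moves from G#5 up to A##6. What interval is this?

augmented ninth

G to A spans two letter names (G-A), plus an octave — that makes it a ninth of some quality.
A major ninth would be 14 semitones; G#5 to A##6 is 15, one semitone wider, so the interval is augmented.
(Equivalently, a compound augmented second: an augmented second plus an octave.)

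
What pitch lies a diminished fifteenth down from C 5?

C-sharp 3

A fifteenth keeps the letter name C, two octaves down from C.
Moving 23 semitones down from C5 (the size of a diminished fifteenth) reaches C#3.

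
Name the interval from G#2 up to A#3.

major ninth

G to A spans two letter names (G-A), plus an octave, so the interval is some kind of ninth.
The major ninth spans 14 semitones, and G#2 to A#3 is exactly 14 semitones — so this is a major ninth.
(Equivalently, a compound major second: a major second plus an octave.)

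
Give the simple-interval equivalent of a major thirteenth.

Each octave removed subtracts seven from the number: 13 − 7 = 6.
That makes a major thirteenth a compound major sixth — an octave plus a major sixth.

major 6th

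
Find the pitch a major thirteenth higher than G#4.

E#6

Counting six letter names plus an octave up from G lands on E.
A major thirteenth is 21 semitones; 21 semitones up from G#4 gives E#6.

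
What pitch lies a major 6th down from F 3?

A flat 2

The sixth takes the letter from F down to A.
Moving 9 semitones down from F3 (the size of a major sixth) reaches Ab2.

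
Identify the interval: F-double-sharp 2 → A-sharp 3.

minor 10th

F to A spans three letter names (F-G-A), plus an octave, so the interval is some kind of tenth.
At 15 semitones, F##2→A#3 falls one short of a major tenth: minor.
(Equivalently, a compound minor third: a minor third plus an octave.)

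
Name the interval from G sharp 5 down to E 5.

Descending from G#5 to E5 is the same interval as ascending E5 to G#5.
E to G spans three letter names (E-F-G): a third.
The major third spans 4 semitones, and E5 to G#5 is exactly 4 semitones — so this is a major third.

M3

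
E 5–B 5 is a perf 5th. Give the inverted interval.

Interval numbers invert to sum to nine: 5 + 4 = 9, so a fifth inverts to a fourth.
And perfect stays perfect under inversion, so we get a perfect fourth.

P4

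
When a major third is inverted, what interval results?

Interval numbers invert to sum to nine: 3 + 6 = 9, so a third inverts to a sixth.
Quality inverts too: major becomes minor. That makes the inversion a minor sixth.

minor 6th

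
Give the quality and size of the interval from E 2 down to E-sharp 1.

diminished octave

Descending from E2 to E#1 is the same interval as ascending E#1 to E2.
E to E is the same letter name, plus an octave: an octave.
The perfect octave is 12 semitones; here we have 11, one semitone narrower: diminished.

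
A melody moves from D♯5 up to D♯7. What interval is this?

D to D is the same letter name, plus 2 octaves, so the interval is some kind of fifteenth.
Counting semitones, D#5→D#7 is 24, which is the perfect fifteenth.
(Equivalently, a compound perfect octave: a perfect octave plus an octave.)

perfect fifteenth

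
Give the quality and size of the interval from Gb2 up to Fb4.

G to F spans seven letter names (G-A-B-C-D-E-F), plus an octave: a fourteenth.
At 22 semitones, Gb2→Fb4 falls one short of a major fourteenth: minor.
(Equivalently, a compound minor seventh: a minor seventh plus an octave.)

m14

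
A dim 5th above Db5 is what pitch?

Abb5

Five letter names up from D: A.
A diminished fifth is 6 semitones; 6 semitones up from Db5 gives Abb5.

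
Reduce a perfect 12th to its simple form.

Each octave removed subtracts seven from the number: 12 − 7 = 5.
So a perfect twelfth is an octave plus a perfect fifth. The quality is unchanged.

P5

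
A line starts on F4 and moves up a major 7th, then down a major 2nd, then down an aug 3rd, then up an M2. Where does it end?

A major seventh up from F4 is E5.
Down a major second from E5: D5 (2 semitones down).
D5 down an augmented third → Bbb4 (5 semitones).
Up a major second from Bbb4: Cb5 (2 semitones up).

Cb5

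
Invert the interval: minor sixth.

major third

Interval numbers invert to sum to nine: 6 + 3 = 9, so a sixth inverts to a third.
And minor becomes major under inversion, so we get a major third.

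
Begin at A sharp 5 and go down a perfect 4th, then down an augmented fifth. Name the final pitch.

A 4

A perfect fourth down from A#5 is E#5.
Down an augmented fifth from E#5: A4 (8 semitones down).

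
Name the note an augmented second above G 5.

A sharp 5

Counting two letter names up from G lands on A.
An augmented second is 3 semitones; 3 semitones up from G5 gives A#5.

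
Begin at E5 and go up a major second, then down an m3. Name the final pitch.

D#5

Up a major second from E5: F#5 (2 semitones up).
F#5 down a minor third → D#5 (3 semitones).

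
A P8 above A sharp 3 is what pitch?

A sharp 4

The letter stays A (same as the start), shifted an octave up.
A perfect octave spans 12 semitones, so from A#3 the target pitch is A#4.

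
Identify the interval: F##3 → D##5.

major thirteenth

F to D spans six letter names (F-G-A-B-C-D), plus an octave: a thirteenth.
Counting semitones, F##3→D##5 is 21, which is the major thirteenth.
(Equivalently, a compound major sixth: a major sixth plus an octave.)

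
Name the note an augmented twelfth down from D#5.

Five letters down from D (plus an octave) reaches G.
Moving 20 semitones down from D#5 (the size of an augmented twelfth) reaches G3.

G3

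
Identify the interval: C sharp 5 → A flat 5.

C to A spans six letter names (C-D-E-F-G-A), so the interval is some kind of sixth.
C#5 to Ab5 spans 7 semitones — two semitones narrower than the major sixth (9) — giving a diminished sixth.

d6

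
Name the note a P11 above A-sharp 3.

D-sharp 5

Four letters up from A (plus an octave) reaches D.
A perfect eleventh spans 17 semitones, so from A#3 the target pitch is D#5.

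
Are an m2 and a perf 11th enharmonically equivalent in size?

No

A minor second spans 1 semitone; a perfect eleventh spans 17 semitones. They differ by 16.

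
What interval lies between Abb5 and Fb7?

M13

A to F spans six letter names (A-B-C-D-E-F), plus an octave: a thirteenth.
Counting semitones, Abb5→Fb7 is 21, which is the major thirteenth.
(Equivalently, a compound major sixth: a major sixth plus an octave.)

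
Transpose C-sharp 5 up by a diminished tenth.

Counting three letter names plus an octave up from C lands on E.
Moving 14 semitones up from C#5 (the size of a diminished tenth) reaches Eb6.

E-flat 6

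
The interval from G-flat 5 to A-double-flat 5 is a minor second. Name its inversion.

Inverted interval numbers add to nine, so a second pairs with a seventh (2 + 7 = 9).
Quality inverts too: minor becomes major. That makes the inversion a major seventh.

major seventh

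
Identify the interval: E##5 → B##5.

perfect 5th

E to B spans five letter names (E-F-G-A-B): a fifth.
E##5 to B##5 is 7 semitones, matching the perfect fifth exactly, so the quality is perfect.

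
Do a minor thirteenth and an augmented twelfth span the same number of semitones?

A minor thirteenth spans 20 semitones, and an augmented twelfth also spans 20 semitones — they're enharmonic.

Yes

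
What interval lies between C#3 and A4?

C to A spans six letter names (C-D-E-F-G-A), plus an octave — that makes it a thirteenth of some quality.
A major thirteenth would be 21 semitones, but C#3 to A4 is 20 — one semitone narrower, making it a minor thirteenth.
(Equivalently, a compound minor sixth: a minor sixth plus an octave.)

minor thirteenth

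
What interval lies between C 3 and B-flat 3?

minor seventh

C to B spans seven letter names (C-D-E-F-G-A-B): a seventh.
C3 to Bb3 is 10 semitones, a half step short of the major seventh (11), so this is minor.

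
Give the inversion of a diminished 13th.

First reduce the compound diminished thirteenth to its simple form, a diminished sixth.
Interval numbers invert to sum to nine: 6 + 3 = 9, so a sixth inverts to a third.
Quality inverts too: diminished becomes augmented. That makes the inversion an augmented third.

augmented 3rd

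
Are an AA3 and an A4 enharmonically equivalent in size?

Both span 6 semitones: a doubly augmented third and an augmented fourth are the same chromatic distance.

Yes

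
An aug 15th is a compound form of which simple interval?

A8

Subtracting seven from the interval number removes an octave: 15 − 7 = 8.
So an augmented fifteenth is an octave plus an augmented octave. The quality is unchanged.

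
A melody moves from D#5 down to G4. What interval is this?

Descending from D#5 to G4 is the same interval as ascending G4 to D#5.
G to D spans five letter names (G-A-B-C-D), so the interval is some kind of fifth.
The perfect fifth is 7 semitones; here we have 8, one semitone wider: augmented.

augmented fifth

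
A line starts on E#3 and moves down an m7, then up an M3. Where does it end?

Down a minor seventh from E#3: F##2 (10 semitones down).
A major third up from F##2 is A##2.

A##2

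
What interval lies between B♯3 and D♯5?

minor tenth

B to D spans three letter names (B-C-D), plus an octave, so the interval is some kind of tenth.
B#3 to D#5 is 15 semitones, a half step short of the major tenth (16), so this is minor.
(Equivalently, a compound minor third: a minor third plus an octave.)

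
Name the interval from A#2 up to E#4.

A to E spans five letter names (A-B-C-D-E), plus an octave, so the interval is some kind of twelfth.
The perfect twelfth spans 19 semitones, and A#2 to E#4 is exactly 19 semitones — so this is a perfect twelfth.
(Equivalently, a compound perfect fifth: a perfect fifth plus an octave.)

perfect twelfth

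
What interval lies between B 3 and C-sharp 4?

B to C spans two letter names (B-C), so the interval is some kind of second.
The major second spans 2 semitones, and B3 to C#4 is exactly 2 semitones — so this is a major second.

major second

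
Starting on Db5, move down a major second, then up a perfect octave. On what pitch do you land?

A major second down from Db5 is Cb5.
Cb5 up a perfect octave → Cb6 (12 semitones).

Cb6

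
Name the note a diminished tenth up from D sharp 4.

The tenth's letter: D up three letter names plus an octave → F.
A diminished tenth is 14 semitones; 14 semitones up from D#4 gives F5.

F 5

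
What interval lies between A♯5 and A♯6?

perfect octave

A to A is the same letter name, plus an octave: an octave.
Counting semitones, A#5→A#6 is 12, which is the perfect octave.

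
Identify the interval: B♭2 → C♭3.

minor second

B to C spans two letter names (B-C), so the interval is some kind of second.
At 1 semitone, Bb2→Cb3 falls one short of a major second: minor.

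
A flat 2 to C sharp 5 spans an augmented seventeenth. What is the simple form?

Each octave removed subtracts seven from the number: 17 − 14 = 3.
Quality carries through unchanged, so the simple form is an augmented third.

augmented third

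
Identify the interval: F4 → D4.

Descending from F4 to D4 is the same interval as ascending D4 to F4.
D to F spans three letter names (D-E-F) — that makes it a third of some quality.
D4 to F4 is 3 semitones, a half step short of the major third (4), so this is minor.

m3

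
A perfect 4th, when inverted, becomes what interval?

Interval numbers invert to sum to nine: 4 + 5 = 9, so a fourth inverts to a fifth.
Quality inverts too: perfect stays perfect. That makes the inversion a perfect fifth.

perfect 5th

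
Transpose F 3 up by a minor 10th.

The tenth's letter: F up three letter names plus an octave → A.
A minor tenth is 15 semitones; 15 semitones up from F3 gives Ab4.

A flat 4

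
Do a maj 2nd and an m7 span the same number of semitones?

A major second spans 2 semitones; a minor seventh spans 10 semitones. They differ by 8.

No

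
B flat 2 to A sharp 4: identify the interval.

B to A spans seven letter names (B-C-D-E-F-G-A), plus an octave — that makes it a fourteenth of some quality.
A major fourteenth would be 23 semitones; Bb2 to A#4 is 24, one semitone wider, so the interval is augmented.
(Equivalently, a compound augmented seventh: an augmented seventh plus an octave.)

augmented fourteenth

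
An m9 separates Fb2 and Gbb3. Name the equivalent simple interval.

m2

Each octave removed subtracts seven from the number: 9 − 7 = 2.
That makes a minor ninth a compound minor second — an octave plus a minor second.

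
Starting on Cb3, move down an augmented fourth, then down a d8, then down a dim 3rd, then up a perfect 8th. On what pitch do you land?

Cb3 down an augmented fourth → Gbb2 (6 semitones).
Gbb2 down a diminished octave → Gb1 (11 semitones).
Gb1 down a diminished third → E1 (2 semitones).
E1 up a perfect octave → E2 (12 semitones).

E2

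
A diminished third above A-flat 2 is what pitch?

C-double-flat 3

Three letter names up from A: C.
A diminished third spans 2 semitones, so from Ab2 the target pitch is Cbb3.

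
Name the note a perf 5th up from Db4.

Counting five letter names up from D lands on A.
A perfect fifth is 7 semitones; 7 semitones up from Db4 gives Ab4.

Ab4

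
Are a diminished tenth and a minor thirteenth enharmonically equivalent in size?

A diminished tenth spans 14 semitones; a minor thirteenth spans 20 semitones. They differ by 6.

No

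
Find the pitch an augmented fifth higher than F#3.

The fifth takes the letter from F up to C.
Moving 8 semitones up from F#3 (the size of an augmented fifth) reaches C##4.

C##4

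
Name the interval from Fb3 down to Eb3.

minor second

Descending from Fb3 to Eb3 is the same interval as ascending Eb3 to Fb3.
E to F spans two letter names (E-F), so the interval is some kind of second.
At 1 semitone, Eb3→Fb3 falls one short of a major second: minor.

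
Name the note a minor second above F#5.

Counting two letter names up from F lands on G.
A minor second is 1 semitone; 1 semitone up from F#5 gives G5.

G5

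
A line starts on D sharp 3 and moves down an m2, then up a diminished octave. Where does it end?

D#3 down a minor second → C##3 (1 semitone).
Up a diminished octave from C##3: C#4 (11 semitones up).

C sharp 4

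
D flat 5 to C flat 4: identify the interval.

Descending from Db5 to Cb4 is the same interval as ascending Cb4 to Db5.
C to D spans two letter names (C-D), plus an octave, so the interval is some kind of ninth.
Cb4 to Db5 is 14 semitones, matching the major ninth exactly, so the quality is major.
(Equivalently, a compound major second: a major second plus an octave.)

major ninth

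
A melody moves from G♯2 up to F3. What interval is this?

diminished 7th

G to F spans seven letter names (G-A-B-C-D-E-F): a seventh.
The major seventh is 11 semitones; here we have 9, two semitones narrower: diminished.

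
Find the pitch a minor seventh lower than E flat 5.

F 4

Seven letter names down from E: F.
Moving 10 semitones down from Eb5 (the size of a minor seventh) reaches F4.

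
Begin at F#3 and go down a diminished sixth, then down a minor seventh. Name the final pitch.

B##1

F#3 down a diminished sixth → A##2 (7 semitones).
A minor seventh down from A##2 is B##1.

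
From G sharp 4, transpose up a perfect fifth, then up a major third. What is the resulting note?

G#4 up a perfect fifth → D#5 (7 semitones).
A major third up from D#5 is F##5.

F double-sharp 5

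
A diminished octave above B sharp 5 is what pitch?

B 6

The letter stays B (same as the start), shifted an octave up.
Moving 11 semitones up from B#5 (the size of a diminished octave) reaches B6.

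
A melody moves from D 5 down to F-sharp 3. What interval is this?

Descending from D5 to F#3 is the same interval as ascending F#3 to D5.
F to D spans six letter names (F-G-A-B-C-D), plus an octave — that makes it a thirteenth of some quality.
A major thirteenth would be 21 semitones, but F#3 to D5 is 20 — one semitone narrower, making it a minor thirteenth.
(Equivalently, a compound minor sixth: a minor sixth plus an octave.)

minor thirteenth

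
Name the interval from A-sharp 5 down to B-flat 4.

augmented seventh

Descending from A#5 to Bb4 is the same interval as ascending Bb4 to A#5.
B to A spans seven letter names (B-C-D-E-F-G-A), so the interval is some kind of seventh.
The major seventh is 11 semitones; here we have 12, one semitone wider: augmented.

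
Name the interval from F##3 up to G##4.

F to G spans two letter names (F-G), plus an octave: a ninth.
The major ninth spans 14 semitones, and F##3 to G##4 is exactly 14 semitones — so this is a major ninth.
(Equivalently, a compound major second: a major second plus an octave.)

major ninth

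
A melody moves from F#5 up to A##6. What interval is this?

F to A spans three letter names (F-G-A), plus an octave — that makes it a tenth of some quality.
F#5 to A##6 spans 17 semitones — one semitone wider than the major tenth (16) — giving an augmented tenth.
(Equivalently, a compound augmented third: an augmented third plus an octave.)

augmented tenth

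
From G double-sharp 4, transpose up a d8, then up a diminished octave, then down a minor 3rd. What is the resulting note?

E 6

Up a diminished octave from G##4: G#5 (11 semitones up).
G#5 up a diminished octave → G6 (11 semitones).
A minor third down from G6 is E6.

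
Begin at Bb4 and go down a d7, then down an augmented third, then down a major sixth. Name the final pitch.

A diminished seventh down from Bb4 is C#4.
C#4 down an augmented third → Ab3 (5 semitones).
Down a major sixth from Ab3: Cb3 (9 semitones down).

Cb3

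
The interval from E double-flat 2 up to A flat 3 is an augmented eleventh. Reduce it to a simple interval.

Each octave removed subtracts seven from the number: 11 − 7 = 4.
So an augmented eleventh is an octave plus an augmented fourth. The quality is unchanged.

A4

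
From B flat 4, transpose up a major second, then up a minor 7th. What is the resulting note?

Bb4 up a major second → C5 (2 semitones).
A minor seventh up from C5 is Bb5.

B flat 5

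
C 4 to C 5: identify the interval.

P8

C to C is the same letter name, plus an octave: an octave.
The perfect octave spans 12 semitones, and C4 to C5 is exactly 12 semitones — so this is a perfect octave.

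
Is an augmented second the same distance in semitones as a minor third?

Yes

Both span 3 semitones: an augmented second and a minor third are the same chromatic distance.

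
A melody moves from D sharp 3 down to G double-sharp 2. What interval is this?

diminished fifth

Descending from D#3 to G##2 is the same interval as ascending G##2 to D#3.
G to D spans five letter names (G-A-B-C-D): a fifth.
G##2 to D#3 spans 6 semitones — one semitone narrower than the perfect fifth (7) — giving a diminished fifth.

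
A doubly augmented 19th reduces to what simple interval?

Take out 2 octaves (14 from the number): 19 − 14 = 5.
So a doubly augmented nineteenth is 2 octaves plus a doubly augmented fifth. The quality is unchanged.

doubly augmented fifth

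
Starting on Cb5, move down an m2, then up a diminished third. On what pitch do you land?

A minor second down from Cb5 is Bb4.
A diminished third up from Bb4 is Dbb5.

Dbb5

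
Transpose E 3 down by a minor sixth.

G sharp 2

Six letter names down from E: G.
A minor sixth is 8 semitones; 8 semitones down from E3 gives G#2.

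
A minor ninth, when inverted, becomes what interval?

major seventh

First reduce the compound minor ninth to its simple form, a minor second.
The rule of nine gives the new number: 9 − 2 = 7, so a second becomes a seventh.
And minor becomes major under inversion, so we get a major seventh.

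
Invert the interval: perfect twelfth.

perfect 4th

First reduce the compound perfect twelfth to its simple form, a perfect fifth.
Interval numbers invert to sum to nine: 5 + 4 = 9, so a fifth inverts to a fourth.
And perfect stays perfect under inversion, so we get a perfect fourth.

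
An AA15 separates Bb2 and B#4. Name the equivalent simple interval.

doubly augmented 8th

Each octave removed subtracts seven from the number: 15 − 7 = 8.
So a doubly augmented fifteenth is an octave plus a doubly augmented octave. The quality is unchanged.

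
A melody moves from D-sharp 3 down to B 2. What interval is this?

Descending from D#3 to B2 is the same interval as ascending B2 to D#3.
B to D spans three letter names (B-C-D): a third.
The major third spans 4 semitones, and B2 to D#3 is exactly 4 semitones — so this is a major third.

major third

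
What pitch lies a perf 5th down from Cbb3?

Five letter names down from C: F.
A perfect fifth spans 7 semitones, so from Cbb3 the target pitch is Fbb2.

Fbb2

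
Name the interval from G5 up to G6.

G to G is the same letter name, plus an octave — that makes it an octave of some quality.
Counting semitones, G5→G6 is 12, which is the perfect octave.

perfect 8th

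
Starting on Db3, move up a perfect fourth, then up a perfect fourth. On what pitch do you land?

Cb4

A perfect fourth up from Db3 is Gb3.
A perfect fourth up from Gb3 is Cb4.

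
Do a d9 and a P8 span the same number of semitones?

A diminished ninth = 12 semitones = a perfect octave; enharmonically equal.

Yes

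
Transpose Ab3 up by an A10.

Counting three letter names plus an octave up from A lands on C.
An augmented tenth spans 17 semitones, so from Ab3 the target pitch is C#5.

C#5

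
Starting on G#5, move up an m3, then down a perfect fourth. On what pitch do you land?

A minor third up from G#5 is B5.
Down a perfect fourth from B5: F#5 (5 semitones down).

F#5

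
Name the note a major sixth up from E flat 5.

C 6

Six letter names up from E: C.
A major sixth spans 9 semitones, so from Eb5 the target pitch is C6.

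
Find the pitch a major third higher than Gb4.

Bb4

Counting three letter names up from G lands on B.
Moving 4 semitones up from Gb4 (the size of a major third) reaches Bb4.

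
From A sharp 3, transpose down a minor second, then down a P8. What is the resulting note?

Down a minor second from A#3: G##3 (1 semitone down).
A perfect octave down from G##3 is G##2.

G double-sharp 2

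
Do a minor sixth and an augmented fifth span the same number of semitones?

Yes

A minor sixth = 8 semitones = an augmented fifth; enharmonically equal.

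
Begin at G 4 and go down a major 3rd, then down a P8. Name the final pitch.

Down a major third from G4: Eb4 (4 semitones down).
Eb4 down a perfect octave → Eb3 (12 semitones).

E flat 3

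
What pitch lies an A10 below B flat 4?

Three letters down from B (plus an octave) reaches G.
An augmented tenth is 17 semitones; 17 semitones down from Bb4 gives Gbb3.

G double-flat 3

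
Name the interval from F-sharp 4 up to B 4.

perfect 4th

F to B spans four letter names (F-G-A-B), so the interval is some kind of fourth.
Counting semitones, F#4→B4 is 5, which is the perfect fourth.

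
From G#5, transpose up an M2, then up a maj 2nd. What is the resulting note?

G#5 up a major second → A#5 (2 semitones).
A#5 up a major second → B#5 (2 semitones).

B#5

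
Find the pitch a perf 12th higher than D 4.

Counting five letter names plus an octave up from D lands on A.
Moving 19 semitones up from D4 (the size of a perfect twelfth) reaches A5.

A 5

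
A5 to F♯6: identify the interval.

A to F spans six letter names (A-B-C-D-E-F), so the interval is some kind of sixth.
A5 to F#6 is 9 semitones, matching the major sixth exactly, so the quality is major.

major sixth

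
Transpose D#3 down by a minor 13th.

F##1

The thirteenth's letter: D down six letter names plus an octave → F.
A minor thirteenth spans 20 semitones, so from D#3 the target pitch is F##1.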